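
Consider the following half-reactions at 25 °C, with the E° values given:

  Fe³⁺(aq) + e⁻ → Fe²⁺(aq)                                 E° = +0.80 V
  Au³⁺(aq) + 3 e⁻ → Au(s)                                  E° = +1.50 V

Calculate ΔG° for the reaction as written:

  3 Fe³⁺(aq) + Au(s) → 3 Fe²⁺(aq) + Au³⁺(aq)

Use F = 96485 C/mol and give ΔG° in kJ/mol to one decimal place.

+202.6 kJ/mol

As written, Fe³⁺/Fe²⁺ is reduced (cathode) and Au³⁺/Au is oxidised (anode), so E°cell = (+0.80) − (+1.50) = -0.70 V.
Balancing electrons gives n = 3.
ΔG° = −nFE° = −(3)(96485)(-0.70) = 202,618 J = +202.6 kJ/mol.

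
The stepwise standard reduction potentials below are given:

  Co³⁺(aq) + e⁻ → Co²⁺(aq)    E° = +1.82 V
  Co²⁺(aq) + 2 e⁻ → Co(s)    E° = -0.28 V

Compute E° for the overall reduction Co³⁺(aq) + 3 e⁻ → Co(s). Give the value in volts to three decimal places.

Standard free energies of sequential steps add: ΔG°₃ = ΔG°₁ + ΔG°₂, so n₃E°₃ = n₁E°₁ + n₂E°₂.
E°₃ = (1×+1.82 + 2×-0.28) / 3 = (+1.260) / 3 = +0.420 V.
Simply averaging or adding the two E° values would be wrong; the electron-weighted sum is required.

+0.420 V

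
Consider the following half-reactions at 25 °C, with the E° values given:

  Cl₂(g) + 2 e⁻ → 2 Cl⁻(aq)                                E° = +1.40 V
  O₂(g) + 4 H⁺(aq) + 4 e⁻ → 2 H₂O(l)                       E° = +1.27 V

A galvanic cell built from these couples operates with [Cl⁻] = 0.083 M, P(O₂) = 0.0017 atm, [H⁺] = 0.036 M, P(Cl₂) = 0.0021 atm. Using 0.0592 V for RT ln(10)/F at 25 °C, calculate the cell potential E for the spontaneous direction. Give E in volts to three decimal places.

Cl₂/Cl⁻ is the cathode (higher E°), O₂/H₂O the anode: E°cell = +1.40 − (+1.27) = +0.13 V, n = 4.
Overall: 2 Cl₂(g) + 2 H₂O(l) → 4 Cl⁻(aq) + O₂(g) + 4 H⁺(aq)
Q = [Cl⁻]^4·P(O₂)·[H⁺]^4 / (P(Cl₂)^2); log Q = -7.512.
E = E° − (0.0592/n) log Q = +0.13 − (0.0592/4)(-7.512) = +0.241 V.

+0.241 V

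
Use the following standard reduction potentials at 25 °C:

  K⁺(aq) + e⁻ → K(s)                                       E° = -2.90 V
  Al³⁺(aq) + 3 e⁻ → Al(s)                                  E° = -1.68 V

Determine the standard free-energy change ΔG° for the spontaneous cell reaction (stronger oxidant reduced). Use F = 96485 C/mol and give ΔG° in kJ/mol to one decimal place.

Al³⁺/Al (E° = -1.68 V) is the cathode; K⁺/K (E° = -2.90 V) is the anode, so E°cell = +1.22 V.
Balancing electrons gives n = 3 (lcm of 3 and 1).
ΔG° = −nFE° = −(3)(96485)(+1.22) = -353,135 J = -353.1 kJ/mol.

-353.1 kJ/mol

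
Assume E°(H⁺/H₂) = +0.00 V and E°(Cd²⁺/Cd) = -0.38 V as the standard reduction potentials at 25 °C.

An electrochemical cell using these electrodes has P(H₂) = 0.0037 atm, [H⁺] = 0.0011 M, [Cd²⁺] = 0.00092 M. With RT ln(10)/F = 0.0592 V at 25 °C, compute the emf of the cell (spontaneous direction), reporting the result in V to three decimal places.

+0.367 V

H⁺/H₂ is the cathode (higher E°), Cd²⁺/Cd the anode: E°cell = +0.00 − (-0.38) = +0.38 V, n = 2.
Overall: 2 H⁺(aq) + Cd(s) → H₂(g) + Cd²⁺(aq)
Q = P(H₂)·[Cd²⁺] / ([H⁺]^2); log Q = 0.449.
E = E° − (0.0592/n) log Q = +0.38 − (0.0592/2)(0.449) = +0.367 V.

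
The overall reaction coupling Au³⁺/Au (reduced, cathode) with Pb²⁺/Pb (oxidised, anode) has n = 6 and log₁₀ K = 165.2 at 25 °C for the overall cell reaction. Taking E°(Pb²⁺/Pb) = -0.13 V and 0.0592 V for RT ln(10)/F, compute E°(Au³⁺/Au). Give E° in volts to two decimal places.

E°cell = (0.0592/n)·log K = (0.0592/6)(165.2) = +1.630 V.
Since Au³⁺/Au is the cathode and Pb²⁺/Pb the anode, E°cell = E°(Au³⁺/Au) − E°(Pb²⁺/Pb).
So E°(Au³⁺/Au) = E°cell + E°(Pb²⁺/Pb) = +1.630 + (-0.13) = +1.50 V.

+1.50 V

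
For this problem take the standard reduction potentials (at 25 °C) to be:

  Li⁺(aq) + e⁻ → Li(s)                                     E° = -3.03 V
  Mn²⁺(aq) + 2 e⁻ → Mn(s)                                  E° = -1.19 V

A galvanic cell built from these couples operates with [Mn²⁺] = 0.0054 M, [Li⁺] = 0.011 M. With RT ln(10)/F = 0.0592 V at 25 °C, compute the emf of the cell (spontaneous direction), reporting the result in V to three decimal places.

Mn²⁺/Mn is the cathode (higher E°), Li⁺/Li the anode: E°cell = -1.19 − (-3.03) = +1.84 V, n = 2.
Overall: Mn²⁺(aq) + 2 Li(s) → Mn(s) + 2 Li⁺(aq)
Q = [Li⁺]^2 / ([Mn²⁺]); log Q = -1.650.
E = E° − (0.0592/n) log Q = +1.84 − (0.0592/2)(-1.650) = +1.889 V.

+1.889 V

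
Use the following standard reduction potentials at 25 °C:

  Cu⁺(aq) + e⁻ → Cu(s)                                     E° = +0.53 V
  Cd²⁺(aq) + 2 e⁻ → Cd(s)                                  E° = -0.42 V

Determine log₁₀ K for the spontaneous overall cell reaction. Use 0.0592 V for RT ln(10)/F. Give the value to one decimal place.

32.1

Cathode: Cu⁺/Cu; anode: Cd²⁺/Cd. E°cell = +0.95 V, n = 2.
log K = nE°cell / 0.0592 = (2)(+0.95) / 0.0592 = 32.1.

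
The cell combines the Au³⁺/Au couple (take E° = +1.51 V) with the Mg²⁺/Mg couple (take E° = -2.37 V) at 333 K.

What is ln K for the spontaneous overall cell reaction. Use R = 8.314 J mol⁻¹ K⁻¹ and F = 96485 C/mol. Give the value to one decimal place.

811.3

Cathode: Au³⁺/Au; anode: Mg²⁺/Mg. E°cell = (+1.51) − (-2.37) = +3.88 V, with n = 6.
ΔG° = −nFE° = −RT ln K, so ln K = nFE°/(RT) = (6)(96485)(+3.88) / ((8.314)(333)) = 811.313.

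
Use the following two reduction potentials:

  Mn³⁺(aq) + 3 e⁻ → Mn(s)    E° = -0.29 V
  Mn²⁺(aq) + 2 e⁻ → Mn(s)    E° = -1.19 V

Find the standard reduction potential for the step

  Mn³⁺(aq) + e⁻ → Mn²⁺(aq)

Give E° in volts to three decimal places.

Sequential free energies add, so n₃E°₃ = n₁E°₁ + n₂E°₂.
With n₃ = 3, and the known step contributing 2×(-1.19) V, the unknown satisfies 1·E° = 3×(-0.29) − 2×(-1.19) = +1.510.
E° = +1.510 / 1 = +1.510 V.

+1.510 V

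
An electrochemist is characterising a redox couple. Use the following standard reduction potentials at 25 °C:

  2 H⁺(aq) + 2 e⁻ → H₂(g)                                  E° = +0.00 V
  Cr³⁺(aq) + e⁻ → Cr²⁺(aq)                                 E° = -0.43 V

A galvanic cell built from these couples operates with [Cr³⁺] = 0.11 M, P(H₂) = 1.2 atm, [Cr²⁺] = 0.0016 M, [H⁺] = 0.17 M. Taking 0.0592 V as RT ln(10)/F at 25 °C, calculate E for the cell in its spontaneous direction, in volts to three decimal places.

H⁺/H₂ is the cathode (higher E°), Cr³⁺/Cr²⁺ the anode: E°cell = +0.00 − (-0.43) = +0.43 V, n = 2.
Overall: 2 H⁺(aq) + 2 Cr²⁺(aq) → H₂(g) + 2 Cr³⁺(aq)
Q = P(H₂)·[Cr³⁺]^2 / ([H⁺]^2·[Cr²⁺]^2); log Q = 5.293.
E = E° − (0.0592/n) log Q = +0.43 − (0.0592/2)(5.293) = +0.273 V.

+0.273 V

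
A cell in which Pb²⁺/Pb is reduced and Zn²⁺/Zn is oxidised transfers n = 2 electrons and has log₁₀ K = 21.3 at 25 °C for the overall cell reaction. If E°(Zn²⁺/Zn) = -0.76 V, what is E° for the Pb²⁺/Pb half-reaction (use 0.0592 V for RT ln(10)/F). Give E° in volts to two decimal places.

-0.13 V

E°cell = (0.0592/n)·log K = (0.0592/2)(21.3) = +0.630 V.
Since Pb²⁺/Pb is the cathode and Zn²⁺/Zn the anode, E°cell = E°(Pb²⁺/Pb) − E°(Zn²⁺/Zn).
So E°(Pb²⁺/Pb) = E°cell + E°(Zn²⁺/Zn) = +0.630 + (-0.76) = -0.13 V.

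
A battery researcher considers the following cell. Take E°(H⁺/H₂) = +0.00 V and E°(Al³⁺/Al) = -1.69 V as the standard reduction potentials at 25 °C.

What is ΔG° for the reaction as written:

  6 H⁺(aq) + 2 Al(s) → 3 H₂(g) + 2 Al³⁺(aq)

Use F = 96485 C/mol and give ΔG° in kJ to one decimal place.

-978.4 kJ

As written, H⁺/H₂ is reduced (cathode) and Al³⁺/Al is oxidised (anode), so E°cell = (+0.00) − (-1.69) = +1.69 V.
Balancing electrons gives n = 6.
ΔG° = −nFE° = −(6)(96485)(+1.69) = -978,358 J = -978.4 kJ.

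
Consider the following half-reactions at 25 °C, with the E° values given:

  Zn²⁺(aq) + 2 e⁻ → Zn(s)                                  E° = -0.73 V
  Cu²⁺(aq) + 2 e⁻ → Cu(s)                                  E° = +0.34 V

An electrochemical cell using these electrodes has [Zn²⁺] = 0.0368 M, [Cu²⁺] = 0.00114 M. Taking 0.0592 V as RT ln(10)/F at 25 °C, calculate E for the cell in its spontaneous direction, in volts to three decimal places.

Cu²⁺/Cu is the cathode (higher E°), Zn²⁺/Zn the anode: E°cell = +0.34 − (-0.73) = +1.07 V, n = 2.
Overall: Cu²⁺(aq) + Zn(s) → Cu(s) + Zn²⁺(aq)
Q = [Zn²⁺] / ([Cu²⁺]); log Q = 1.509.
E = E° − (0.0592/n) log Q = +1.07 − (0.0592/2)(1.509) = +1.025 V.

+1.025 V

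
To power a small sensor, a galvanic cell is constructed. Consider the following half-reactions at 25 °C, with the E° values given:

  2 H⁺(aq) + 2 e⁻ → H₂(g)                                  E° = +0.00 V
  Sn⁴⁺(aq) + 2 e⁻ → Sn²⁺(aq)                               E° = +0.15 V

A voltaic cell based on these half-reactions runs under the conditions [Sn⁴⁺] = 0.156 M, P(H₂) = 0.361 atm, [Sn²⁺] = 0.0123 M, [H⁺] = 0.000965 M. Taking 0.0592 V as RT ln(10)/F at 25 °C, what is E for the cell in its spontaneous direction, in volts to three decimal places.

+0.348 V

Sn⁴⁺/Sn²⁺ is the cathode (higher E°), H⁺/H₂ the anode: E°cell = +0.15 − (+0.00) = +0.15 V, n = 2.
Overall: Sn⁴⁺(aq) + H₂(g) → Sn²⁺(aq) + 2 H⁺(aq)
Q = [Sn²⁺]·[H⁺]^2 / ([Sn⁴⁺]·P(H₂)); log Q = -6.692.
E = E° − (0.0592/n) log Q = +0.15 − (0.0592/2)(-6.692) = +0.348 V.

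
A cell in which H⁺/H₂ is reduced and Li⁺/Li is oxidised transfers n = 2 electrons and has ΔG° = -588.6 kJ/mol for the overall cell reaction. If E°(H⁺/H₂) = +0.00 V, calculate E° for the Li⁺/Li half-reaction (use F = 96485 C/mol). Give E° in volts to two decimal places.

-3.05 V

E°cell = −ΔG°/(nF) = −(-588.6×10³)/((2)(96485)) = +3.050 V.
Since H⁺/H₂ is the cathode and Li⁺/Li the anode, E°cell = E°(H⁺/H₂) − E°(Li⁺/Li).
So E°(Li⁺/Li) = E°(H⁺/H₂) − E°cell = (+0.00) − (+3.050) = -3.05 V.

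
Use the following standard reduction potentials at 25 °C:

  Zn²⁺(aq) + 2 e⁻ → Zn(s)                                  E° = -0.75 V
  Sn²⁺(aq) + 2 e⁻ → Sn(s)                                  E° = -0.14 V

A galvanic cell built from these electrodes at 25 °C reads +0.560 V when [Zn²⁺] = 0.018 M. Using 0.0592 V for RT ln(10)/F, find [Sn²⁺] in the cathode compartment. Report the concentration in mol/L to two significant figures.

Sn²⁺/Sn is the cathode, Zn²⁺/Zn the anode: E°cell = +0.61 V, n = 2.
Overall reaction: Sn²⁺(aq) + Zn(s) → Sn(s) + Zn²⁺(aq); Q = [Zn²⁺]^1/[Sn²⁺]^1.
From E = E° − (0.0592/n) log Q: log Q = (E° − E)·n/0.0592 = (+0.61 − (+0.560))·2/0.0592 = 1.6892.
So 1·log[Sn²⁺] = 1·log(0.018) − log Q = -1.7447 − (1.6892) = -3.4339; [Sn²⁺] = 10^(-3.4339) ≈ 0.00037 M.

0.00037 M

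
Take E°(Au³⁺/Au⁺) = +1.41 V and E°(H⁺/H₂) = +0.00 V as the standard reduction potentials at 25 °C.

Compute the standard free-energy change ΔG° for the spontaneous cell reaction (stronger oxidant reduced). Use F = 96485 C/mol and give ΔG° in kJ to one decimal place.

Au³⁺/Au⁺ (E° = +1.41 V) is the cathode; H⁺/H₂ (E° = +0.00 V) is the anode, so E°cell = +1.41 V.
Balancing electrons gives n = 2 (lcm of 2 and 2).
ΔG° = −nFE° = −(2)(96485)(+1.41) = -272,088 J = -272.1 kJ.

-272.1 kJ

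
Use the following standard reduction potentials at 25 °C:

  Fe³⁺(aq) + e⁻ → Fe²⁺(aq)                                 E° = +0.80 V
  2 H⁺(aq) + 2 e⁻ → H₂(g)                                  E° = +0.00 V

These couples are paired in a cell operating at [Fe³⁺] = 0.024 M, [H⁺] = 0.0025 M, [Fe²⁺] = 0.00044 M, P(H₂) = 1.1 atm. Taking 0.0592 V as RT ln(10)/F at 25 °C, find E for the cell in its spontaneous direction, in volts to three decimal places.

+1.058 V

Fe³⁺/Fe²⁺ is the cathode (higher E°), H⁺/H₂ the anode: E°cell = +0.80 − (+0.00) = +0.80 V, n = 2.
Overall: 2 Fe³⁺(aq) + H₂(g) → 2 Fe²⁺(aq) + 2 H⁺(aq)
Q = [Fe²⁺]^2·[H⁺]^2 / ([Fe³⁺]^2·P(H₂)); log Q = -8.719.
E = E° − (0.0592/n) log Q = +0.80 − (0.0592/2)(-8.719) = +1.058 V.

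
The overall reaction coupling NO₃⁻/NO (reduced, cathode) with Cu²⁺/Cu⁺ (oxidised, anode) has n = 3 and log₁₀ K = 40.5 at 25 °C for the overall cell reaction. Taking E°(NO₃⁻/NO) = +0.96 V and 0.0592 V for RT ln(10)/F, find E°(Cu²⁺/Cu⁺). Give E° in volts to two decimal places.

E°cell = (0.0592/n)·log K = (0.0592/3)(40.5) = +0.799 V.
Since NO₃⁻/NO is the cathode and Cu²⁺/Cu⁺ the anode, E°cell = E°(NO₃⁻/NO) − E°(Cu²⁺/Cu⁺).
So E°(Cu²⁺/Cu⁺) = E°(NO₃⁻/NO) − E°cell = (+0.96) − (+0.799) = +0.16 V.

+0.16 V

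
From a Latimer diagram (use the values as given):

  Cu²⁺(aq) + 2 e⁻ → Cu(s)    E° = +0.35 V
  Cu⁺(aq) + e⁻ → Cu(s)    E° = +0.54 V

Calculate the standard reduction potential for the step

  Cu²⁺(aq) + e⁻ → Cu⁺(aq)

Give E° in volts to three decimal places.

+0.160 V

Sequential free energies add, so n₃E°₃ = n₁E°₁ + n₂E°₂.
With n₃ = 2, and the known step contributing 1×(+0.54) V, the unknown satisfies 1·E° = 2×(+0.35) − 1×(+0.54) = +0.160.
E° = +0.160 / 1 = +0.160 V.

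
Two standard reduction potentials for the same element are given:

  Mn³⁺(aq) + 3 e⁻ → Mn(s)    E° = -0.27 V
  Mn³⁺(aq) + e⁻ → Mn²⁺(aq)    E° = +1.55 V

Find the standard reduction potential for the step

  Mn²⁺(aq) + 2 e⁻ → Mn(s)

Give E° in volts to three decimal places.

Sequential free energies add, so n₃E°₃ = n₁E°₁ + n₂E°₂.
With n₃ = 3, and the known step contributing 1×(+1.55) V, the unknown satisfies 2·E° = 3×(-0.27) − 1×(+1.55) = -2.360.
E° = -2.360 / 2 = -1.180 V.

-1.180 V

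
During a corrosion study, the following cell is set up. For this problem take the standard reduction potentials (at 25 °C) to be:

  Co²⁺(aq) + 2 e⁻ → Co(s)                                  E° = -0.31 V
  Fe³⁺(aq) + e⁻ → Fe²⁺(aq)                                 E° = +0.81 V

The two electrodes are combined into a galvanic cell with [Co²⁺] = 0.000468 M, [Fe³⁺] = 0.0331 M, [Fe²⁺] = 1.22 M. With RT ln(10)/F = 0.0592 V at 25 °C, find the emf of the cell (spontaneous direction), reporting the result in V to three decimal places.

+1.126 V

Fe³⁺/Fe²⁺ is the cathode (higher E°), Co²⁺/Co the anode: E°cell = +0.81 − (-0.31) = +1.12 V, n = 2.
Overall: 2 Fe³⁺(aq) + Co(s) → 2 Fe²⁺(aq) + Co²⁺(aq)
Q = [Fe²⁺]^2·[Co²⁺] / ([Fe³⁺]^2); log Q = -0.197.
E = E° − (0.0592/n) log Q = +1.12 − (0.0592/2)(-0.197) = +1.126 V.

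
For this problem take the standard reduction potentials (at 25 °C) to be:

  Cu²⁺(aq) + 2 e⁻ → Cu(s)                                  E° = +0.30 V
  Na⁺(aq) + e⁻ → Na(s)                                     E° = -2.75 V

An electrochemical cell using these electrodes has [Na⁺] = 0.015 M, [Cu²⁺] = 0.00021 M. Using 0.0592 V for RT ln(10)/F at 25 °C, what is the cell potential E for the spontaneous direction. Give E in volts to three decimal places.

Cu²⁺/Cu is the cathode (higher E°), Na⁺/Na the anode: E°cell = +0.30 − (-2.75) = +3.05 V, n = 2.
Overall: Cu²⁺(aq) + 2 Na(s) → Cu(s) + 2 Na⁺(aq)
Q = [Na⁺]^2 / ([Cu²⁺]); log Q = 0.030.
E = E° − (0.0592/n) log Q = +3.05 − (0.0592/2)(0.030) = +3.049 V.

+3.049 V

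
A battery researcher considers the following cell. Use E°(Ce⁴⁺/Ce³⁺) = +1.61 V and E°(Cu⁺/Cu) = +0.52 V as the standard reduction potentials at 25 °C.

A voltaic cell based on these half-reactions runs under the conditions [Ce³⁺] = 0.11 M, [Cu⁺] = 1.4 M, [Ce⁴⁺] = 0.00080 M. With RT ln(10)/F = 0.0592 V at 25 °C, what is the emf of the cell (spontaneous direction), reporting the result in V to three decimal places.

Ce⁴⁺/Ce³⁺ is the cathode (higher E°), Cu⁺/Cu the anode: E°cell = +1.61 − (+0.52) = +1.09 V, n = 1.
Overall: Ce⁴⁺(aq) + Cu(s) → Ce³⁺(aq) + Cu⁺(aq)
Q = [Ce³⁺]·[Cu⁺] / ([Ce⁴⁺]); log Q = 2.284.
E = E° − (0.0592/n) log Q = +1.09 − (0.0592/1)(2.284) = +0.955 V.

+0.955 V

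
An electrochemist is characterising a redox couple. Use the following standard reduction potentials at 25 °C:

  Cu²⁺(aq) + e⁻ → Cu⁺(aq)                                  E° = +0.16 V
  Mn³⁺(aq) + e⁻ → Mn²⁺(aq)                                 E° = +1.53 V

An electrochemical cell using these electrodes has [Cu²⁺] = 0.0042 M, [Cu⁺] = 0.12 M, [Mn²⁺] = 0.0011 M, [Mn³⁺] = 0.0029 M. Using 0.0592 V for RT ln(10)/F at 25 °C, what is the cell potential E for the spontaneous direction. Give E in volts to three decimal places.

+1.481 V

Mn³⁺/Mn²⁺ is the cathode (higher E°), Cu²⁺/Cu⁺ the anode: E°cell = +1.53 − (+0.16) = +1.37 V, n = 1.
Overall: Mn³⁺(aq) + Cu⁺(aq) → Mn²⁺(aq) + Cu²⁺(aq)
Q = [Mn²⁺]·[Cu²⁺] / ([Mn³⁺]·[Cu⁺]); log Q = -1.877.
E = E° − (0.0592/n) log Q = +1.37 − (0.0592/1)(-1.877) = +1.481 V.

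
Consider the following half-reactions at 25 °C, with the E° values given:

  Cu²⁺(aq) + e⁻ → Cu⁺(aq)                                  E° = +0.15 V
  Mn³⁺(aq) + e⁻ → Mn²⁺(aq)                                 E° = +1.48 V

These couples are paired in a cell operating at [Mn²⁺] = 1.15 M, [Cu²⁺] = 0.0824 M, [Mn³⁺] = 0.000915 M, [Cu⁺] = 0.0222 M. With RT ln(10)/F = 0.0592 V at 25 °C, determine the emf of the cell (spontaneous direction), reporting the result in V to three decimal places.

Mn³⁺/Mn²⁺ is the cathode (higher E°), Cu²⁺/Cu⁺ the anode: E°cell = +1.48 − (+0.15) = +1.33 V, n = 1.
Overall: Mn³⁺(aq) + Cu⁺(aq) → Mn²⁺(aq) + Cu²⁺(aq)
Q = [Mn²⁺]·[Cu²⁺] / ([Mn³⁺]·[Cu⁺]); log Q = 3.669.
E = E° − (0.0592/n) log Q = +1.33 − (0.0592/1)(3.669) = +1.113 V.

+1.113 V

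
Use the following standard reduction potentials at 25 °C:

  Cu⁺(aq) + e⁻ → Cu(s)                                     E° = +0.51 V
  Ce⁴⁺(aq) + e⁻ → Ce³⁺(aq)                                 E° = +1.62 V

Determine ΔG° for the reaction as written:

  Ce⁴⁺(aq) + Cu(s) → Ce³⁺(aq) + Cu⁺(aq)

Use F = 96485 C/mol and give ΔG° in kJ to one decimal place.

-107.1 kJ

As written, Ce⁴⁺/Ce³⁺ is reduced (cathode) and Cu⁺/Cu is oxidised (anode), so E°cell = (+1.62) − (+0.51) = +1.11 V.
Balancing electrons gives n = 1.
ΔG° = −nFE° = −(1)(96485)(+1.11) = -107,098 J = -107.1 kJ.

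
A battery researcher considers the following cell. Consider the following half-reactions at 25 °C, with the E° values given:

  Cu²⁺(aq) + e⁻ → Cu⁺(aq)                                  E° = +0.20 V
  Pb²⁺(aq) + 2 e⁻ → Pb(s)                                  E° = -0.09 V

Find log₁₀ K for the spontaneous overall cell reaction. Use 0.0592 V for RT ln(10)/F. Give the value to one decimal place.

Cathode: Cu²⁺/Cu⁺; anode: Pb²⁺/Pb. E°cell = +0.29 V, n = 2.
log K = nE°cell / 0.0592 = (2)(+0.29) / 0.0592 = 9.8.

9.8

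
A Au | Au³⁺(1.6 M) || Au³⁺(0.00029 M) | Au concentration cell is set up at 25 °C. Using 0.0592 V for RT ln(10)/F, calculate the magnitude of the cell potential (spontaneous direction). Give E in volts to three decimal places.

+0.074 V

For a concentration cell E°cell = 0. The 1.6 M side is the cathode (reduction is favoured where [Au³⁺] is higher).
With n = 3, E = −(0.0592/3) log([Au³⁺]ₐₙ/[Au³⁺]꜀ₐₜ) = −(0.0592/3) log(0.00029/1.6) = −(0.0592/3)(-3.742) = +0.074 V.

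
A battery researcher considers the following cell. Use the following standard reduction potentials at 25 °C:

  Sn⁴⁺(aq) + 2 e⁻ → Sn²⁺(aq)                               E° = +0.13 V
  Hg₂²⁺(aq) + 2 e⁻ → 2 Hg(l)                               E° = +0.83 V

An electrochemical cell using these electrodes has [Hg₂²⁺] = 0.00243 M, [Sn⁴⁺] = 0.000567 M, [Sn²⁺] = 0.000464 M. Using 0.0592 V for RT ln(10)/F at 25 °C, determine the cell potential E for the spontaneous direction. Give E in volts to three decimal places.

+0.620 V

Hg₂²⁺/Hg is the cathode (higher E°), Sn⁴⁺/Sn²⁺ the anode: E°cell = +0.83 − (+0.13) = +0.70 V, n = 2.
Overall: Hg₂²⁺(aq) + Sn²⁺(aq) → 2 Hg(l) + Sn⁴⁺(aq)
Q = [Sn⁴⁺] / ([Hg₂²⁺]·[Sn²⁺]); log Q = 2.701.
E = E° − (0.0592/n) log Q = +0.70 − (0.0592/2)(2.701) = +0.620 V.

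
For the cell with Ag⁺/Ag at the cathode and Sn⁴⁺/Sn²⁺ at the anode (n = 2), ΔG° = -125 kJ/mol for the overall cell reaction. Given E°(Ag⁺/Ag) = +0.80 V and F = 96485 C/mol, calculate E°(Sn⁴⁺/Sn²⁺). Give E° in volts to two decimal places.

+0.15 V

E°cell = −ΔG°/(nF) = −(-125×10³)/((2)(96485)) = +0.648 V.
Since Ag⁺/Ag is the cathode and Sn⁴⁺/Sn²⁺ the anode, E°cell = E°(Ag⁺/Ag) − E°(Sn⁴⁺/Sn²⁺).
So E°(Sn⁴⁺/Sn²⁺) = E°(Ag⁺/Ag) − E°cell = (+0.80) − (+0.648) = +0.15 V.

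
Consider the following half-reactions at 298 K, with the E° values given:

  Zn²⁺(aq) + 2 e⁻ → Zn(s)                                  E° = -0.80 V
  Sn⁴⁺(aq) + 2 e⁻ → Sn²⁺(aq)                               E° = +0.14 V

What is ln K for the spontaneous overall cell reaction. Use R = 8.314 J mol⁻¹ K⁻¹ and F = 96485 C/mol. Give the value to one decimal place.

Cathode: Sn⁴⁺/Sn²⁺; anode: Zn²⁺/Zn. E°cell = (+0.14) − (-0.80) = +0.94 V, with n = 2.
ΔG° = −nFE° = −RT ln K, so ln K = nFE°/(RT) = (2)(96485)(+0.94) / ((8.314)(298)) = 73.214.

73.2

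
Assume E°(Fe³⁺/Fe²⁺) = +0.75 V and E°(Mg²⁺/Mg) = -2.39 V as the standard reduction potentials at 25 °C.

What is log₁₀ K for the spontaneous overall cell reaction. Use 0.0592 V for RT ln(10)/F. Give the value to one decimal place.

106.1

Cathode: Fe³⁺/Fe²⁺; anode: Mg²⁺/Mg. E°cell = +3.14 V, n = 2.
log K = nE°cell / 0.0592 = (2)(+3.14) / 0.0592 = 106.1.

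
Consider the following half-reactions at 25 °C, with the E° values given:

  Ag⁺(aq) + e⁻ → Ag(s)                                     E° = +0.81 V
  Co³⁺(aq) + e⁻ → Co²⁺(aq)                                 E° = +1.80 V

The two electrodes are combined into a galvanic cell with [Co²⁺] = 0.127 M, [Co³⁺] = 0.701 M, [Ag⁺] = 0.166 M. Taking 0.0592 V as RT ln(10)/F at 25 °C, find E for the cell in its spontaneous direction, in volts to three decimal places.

+1.080 V

Co³⁺/Co²⁺ is the cathode (higher E°), Ag⁺/Ag the anode: E°cell = +1.80 − (+0.81) = +0.99 V, n = 1.
Overall: Co³⁺(aq) + Ag(s) → Co²⁺(aq) + Ag⁺(aq)
Q = [Co²⁺]·[Ag⁺] / ([Co³⁺]); log Q = -1.522.
E = E° − (0.0592/n) log Q = +0.99 − (0.0592/1)(-1.522) = +1.080 V.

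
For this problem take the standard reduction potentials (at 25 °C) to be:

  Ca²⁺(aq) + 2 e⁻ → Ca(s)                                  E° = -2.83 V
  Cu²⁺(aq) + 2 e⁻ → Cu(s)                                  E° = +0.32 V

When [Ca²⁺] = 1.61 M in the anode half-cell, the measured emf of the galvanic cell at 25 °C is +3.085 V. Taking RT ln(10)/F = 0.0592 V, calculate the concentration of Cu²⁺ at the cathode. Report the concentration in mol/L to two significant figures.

0.010 M

Cu²⁺/Cu is the cathode, Ca²⁺/Ca the anode: E°cell = +3.15 V, n = 2.
Overall reaction: Cu²⁺(aq) + Ca(s) → Cu(s) + Ca²⁺(aq); Q = [Ca²⁺]^1/[Cu²⁺]^1.
From E = E° − (0.0592/n) log Q: log Q = (E° − E)·n/0.0592 = (+3.15 − (+3.085))·2/0.0592 = 2.1959.
So 1·log[Cu²⁺] = 1·log(1.61) − log Q = 0.2068 − (2.1959) = -1.9891; [Cu²⁺] = 10^(-1.9891) ≈ 0.010 M.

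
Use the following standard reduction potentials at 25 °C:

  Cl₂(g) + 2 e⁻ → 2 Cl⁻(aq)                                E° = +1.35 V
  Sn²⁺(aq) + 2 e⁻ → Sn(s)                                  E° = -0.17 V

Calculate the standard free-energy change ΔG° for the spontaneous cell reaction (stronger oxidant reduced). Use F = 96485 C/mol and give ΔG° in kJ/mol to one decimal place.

Cl₂/Cl⁻ (E° = +1.35 V) is the cathode; Sn²⁺/Sn (E° = -0.17 V) is the anode, so E°cell = +1.52 V.
Balancing electrons gives n = 2 (lcm of 2 and 2).
ΔG° = −nFE° = −(2)(96485)(+1.52) = -293,314 J = -293.3 kJ/mol.

-293.3 kJ/mol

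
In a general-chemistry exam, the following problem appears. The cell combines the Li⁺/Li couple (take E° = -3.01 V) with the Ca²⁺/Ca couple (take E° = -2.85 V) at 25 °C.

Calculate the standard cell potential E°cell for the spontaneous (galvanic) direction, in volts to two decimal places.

The Ca²⁺/Ca couple has the higher reduction potential, so it is the cathode; Li⁺/Li is oxidised at the anode.
E°cell = E°(cathode) − E°(anode) = (-2.85) − (-3.01) = +0.16 V.
Since E°cell > 0, the reaction is spontaneous under standard conditions.

+0.16 V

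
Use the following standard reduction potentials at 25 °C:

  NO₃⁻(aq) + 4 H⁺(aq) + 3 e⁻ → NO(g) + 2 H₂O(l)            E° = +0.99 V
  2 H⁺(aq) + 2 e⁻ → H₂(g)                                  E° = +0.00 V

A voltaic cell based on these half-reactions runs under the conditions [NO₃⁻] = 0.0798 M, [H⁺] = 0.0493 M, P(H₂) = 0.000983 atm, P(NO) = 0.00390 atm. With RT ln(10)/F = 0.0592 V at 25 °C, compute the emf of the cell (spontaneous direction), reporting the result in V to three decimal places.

+0.901 V

NO₃⁻/NO is the cathode (higher E°), H⁺/H₂ the anode: E°cell = +0.99 − (+0.00) = +0.99 V, n = 6.
Overall: 2 NO₃⁻(aq) + 2 H⁺(aq) + 3 H₂(g) → 2 NO(g) + 4 H₂O(l)
Q = P(NO)^2 / ([NO₃⁻]^2·[H⁺]^2·P(H₂)^3); log Q = 9.015.
E = E° − (0.0592/n) log Q = +0.99 − (0.0592/6)(9.015) = +0.901 V.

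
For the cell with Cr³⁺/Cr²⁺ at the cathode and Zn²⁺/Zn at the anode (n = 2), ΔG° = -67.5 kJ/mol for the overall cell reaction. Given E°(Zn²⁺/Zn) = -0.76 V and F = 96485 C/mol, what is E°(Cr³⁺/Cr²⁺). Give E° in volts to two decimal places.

E°cell = −ΔG°/(nF) = −(-67.5×10³)/((2)(96485)) = +0.350 V.
Since Cr³⁺/Cr²⁺ is the cathode and Zn²⁺/Zn the anode, E°cell = E°(Cr³⁺/Cr²⁺) − E°(Zn²⁺/Zn).
So E°(Cr³⁺/Cr²⁺) = E°cell + E°(Zn²⁺/Zn) = +0.350 + (-0.76) = -0.41 V.

-0.41 V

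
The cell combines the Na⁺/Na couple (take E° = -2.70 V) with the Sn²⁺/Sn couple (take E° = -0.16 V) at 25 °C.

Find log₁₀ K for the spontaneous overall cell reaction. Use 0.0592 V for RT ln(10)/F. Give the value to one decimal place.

Cathode: Sn²⁺/Sn; anode: Na⁺/Na. E°cell = +2.54 V, n = 2.
log K = nE°cell / 0.0592 = (2)(+2.54) / 0.0592 = 85.8.

85.8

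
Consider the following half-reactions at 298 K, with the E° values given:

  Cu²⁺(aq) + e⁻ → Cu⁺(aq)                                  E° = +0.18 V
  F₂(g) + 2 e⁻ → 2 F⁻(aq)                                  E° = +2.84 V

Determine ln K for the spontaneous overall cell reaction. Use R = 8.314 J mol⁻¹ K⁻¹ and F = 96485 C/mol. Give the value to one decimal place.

207.2

Cathode: F₂/F⁻; anode: Cu²⁺/Cu⁺. E°cell = (+2.84) − (+0.18) = +2.66 V, with n = 2.
ΔG° = −nFE° = −RT ln K, so ln K = nFE°/(RT) = (2)(96485)(+2.66) / ((8.314)(298)) = 207.179.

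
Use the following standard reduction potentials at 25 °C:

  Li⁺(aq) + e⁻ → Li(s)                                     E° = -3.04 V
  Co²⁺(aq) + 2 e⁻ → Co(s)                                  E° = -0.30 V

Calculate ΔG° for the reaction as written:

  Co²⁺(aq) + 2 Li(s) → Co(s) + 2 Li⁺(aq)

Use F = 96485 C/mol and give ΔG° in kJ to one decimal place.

-528.7 kJ

As written, Co²⁺/Co is reduced (cathode) and Li⁺/Li is oxidised (anode), so E°cell = (-0.30) − (-3.04) = +2.74 V.
Balancing electrons gives n = 2.
ΔG° = −nFE° = −(2)(96485)(+2.74) = -528,738 J = -528.7 kJ.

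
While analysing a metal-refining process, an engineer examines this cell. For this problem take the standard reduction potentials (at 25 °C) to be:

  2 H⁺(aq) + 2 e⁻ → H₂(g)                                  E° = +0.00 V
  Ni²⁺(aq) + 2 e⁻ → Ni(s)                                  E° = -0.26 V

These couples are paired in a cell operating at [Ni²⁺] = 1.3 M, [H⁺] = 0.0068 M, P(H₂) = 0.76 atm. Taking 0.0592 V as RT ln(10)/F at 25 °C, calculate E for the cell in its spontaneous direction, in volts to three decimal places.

H⁺/H₂ is the cathode (higher E°), Ni²⁺/Ni the anode: E°cell = +0.00 − (-0.26) = +0.26 V, n = 2.
Overall: 2 H⁺(aq) + Ni(s) → H₂(g) + Ni²⁺(aq)
Q = P(H₂)·[Ni²⁺] / ([H⁺]^2); log Q = 4.330.
E = E° − (0.0592/n) log Q = +0.26 − (0.0592/2)(4.330) = +0.132 V.

+0.132 V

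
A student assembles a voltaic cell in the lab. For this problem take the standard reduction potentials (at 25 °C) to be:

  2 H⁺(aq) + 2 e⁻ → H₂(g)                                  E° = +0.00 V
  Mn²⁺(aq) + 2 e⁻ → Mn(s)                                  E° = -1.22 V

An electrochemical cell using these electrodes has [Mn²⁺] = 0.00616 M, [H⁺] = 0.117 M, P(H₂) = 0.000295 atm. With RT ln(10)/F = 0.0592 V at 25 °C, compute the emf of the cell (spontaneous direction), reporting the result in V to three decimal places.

H⁺/H₂ is the cathode (higher E°), Mn²⁺/Mn the anode: E°cell = +0.00 − (-1.22) = +1.22 V, n = 2.
Overall: 2 H⁺(aq) + Mn(s) → H₂(g) + Mn²⁺(aq)
Q = P(H₂)·[Mn²⁺] / ([H⁺]^2); log Q = -3.877.
E = E° − (0.0592/n) log Q = +1.22 − (0.0592/2)(-3.877) = +1.335 V.

+1.335 V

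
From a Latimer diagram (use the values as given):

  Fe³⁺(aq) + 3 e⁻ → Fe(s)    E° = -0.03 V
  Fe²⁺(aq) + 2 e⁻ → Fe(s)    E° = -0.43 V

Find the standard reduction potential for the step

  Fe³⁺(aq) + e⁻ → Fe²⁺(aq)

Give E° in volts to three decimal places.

Sequential free energies add, so n₃E°₃ = n₁E°₁ + n₂E°₂.
With n₃ = 3, and the known step contributing 2×(-0.43) V, the unknown satisfies 1·E° = 3×(-0.03) − 2×(-0.43) = +0.770.
E° = +0.770 / 1 = +0.770 V.

+0.770 V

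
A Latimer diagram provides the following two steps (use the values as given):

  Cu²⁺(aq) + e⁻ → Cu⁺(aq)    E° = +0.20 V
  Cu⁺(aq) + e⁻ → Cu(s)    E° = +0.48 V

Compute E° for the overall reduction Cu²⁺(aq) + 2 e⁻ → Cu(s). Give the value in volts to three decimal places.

+0.340 V

Adding the free-energy changes (−nFE°) of the two steps gives −n₃FE°₃ = −n₁FE°₁ − n₂FE°₂.
E°₃ = (1×+0.20 + 1×+0.48) / 2 = (+0.680) / 2 = +0.340 V.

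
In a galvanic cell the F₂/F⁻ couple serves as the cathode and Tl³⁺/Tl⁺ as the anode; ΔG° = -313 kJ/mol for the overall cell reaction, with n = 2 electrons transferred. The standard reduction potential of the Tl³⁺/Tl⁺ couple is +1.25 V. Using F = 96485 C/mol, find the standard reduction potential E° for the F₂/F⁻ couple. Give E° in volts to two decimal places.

+2.87 V

E°cell = −ΔG°/(nF) = −(-313×10³)/((2)(96485)) = +1.622 V.
Since F₂/F⁻ is the cathode and Tl³⁺/Tl⁺ the anode, E°cell = E°(F₂/F⁻) − E°(Tl³⁺/Tl⁺).
So E°(F₂/F⁻) = E°cell + E°(Tl³⁺/Tl⁺) = +1.622 + (+1.25) = +2.87 V.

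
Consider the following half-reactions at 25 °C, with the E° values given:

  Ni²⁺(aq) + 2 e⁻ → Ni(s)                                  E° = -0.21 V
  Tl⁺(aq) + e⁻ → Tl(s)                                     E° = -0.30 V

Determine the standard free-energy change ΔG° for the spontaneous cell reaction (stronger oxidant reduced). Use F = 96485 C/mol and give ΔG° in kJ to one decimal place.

Ni²⁺/Ni (E° = -0.21 V) is the cathode; Tl⁺/Tl (E° = -0.30 V) is the anode, so E°cell = +0.09 V.
Balancing electrons gives n = 2 (lcm of 2 and 1).
ΔG° = −nFE° = −(2)(96485)(+0.09) = -17,367 J = -17.4 kJ.

-17.4 kJ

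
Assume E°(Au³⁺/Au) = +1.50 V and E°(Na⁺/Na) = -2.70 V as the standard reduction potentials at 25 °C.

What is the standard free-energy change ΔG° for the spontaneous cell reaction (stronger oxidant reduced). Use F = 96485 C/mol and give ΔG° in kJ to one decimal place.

-1215.7 kJ

Au³⁺/Au (E° = +1.50 V) is the cathode; Na⁺/Na (E° = -2.70 V) is the anode, so E°cell = +4.20 V.
Balancing electrons gives n = 3 (lcm of 3 and 1).
ΔG° = −nFE° = −(3)(96485)(+4.20) = -1,215,711 J = -1215.7 kJ.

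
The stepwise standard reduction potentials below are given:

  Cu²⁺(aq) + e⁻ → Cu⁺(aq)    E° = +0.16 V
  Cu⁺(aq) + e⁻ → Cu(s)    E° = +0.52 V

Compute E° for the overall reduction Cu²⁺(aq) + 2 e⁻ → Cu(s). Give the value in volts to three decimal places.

Since ΔG° = −nFE° is additive over sequential reductions, n₃E°₃ = n₁E°₁ + n₂E°₂.
E°₃ = (1×+0.16 + 1×+0.52) / 2 = (+0.680) / 2 = +0.340 V.

+0.340 V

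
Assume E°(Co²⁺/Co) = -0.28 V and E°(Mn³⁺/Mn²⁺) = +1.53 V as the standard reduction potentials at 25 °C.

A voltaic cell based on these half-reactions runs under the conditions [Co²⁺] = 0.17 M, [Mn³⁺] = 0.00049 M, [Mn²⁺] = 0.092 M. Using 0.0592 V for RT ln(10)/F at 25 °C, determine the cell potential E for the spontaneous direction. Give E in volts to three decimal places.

Mn³⁺/Mn²⁺ is the cathode (higher E°), Co²⁺/Co the anode: E°cell = +1.53 − (-0.28) = +1.81 V, n = 2.
Overall: 2 Mn³⁺(aq) + Co(s) → 2 Mn²⁺(aq) + Co²⁺(aq)
Q = [Mn²⁺]^2·[Co²⁺] / ([Mn³⁺]^2); log Q = 3.778.
E = E° − (0.0592/n) log Q = +1.81 − (0.0592/2)(3.778) = +1.698 V.

+1.698 V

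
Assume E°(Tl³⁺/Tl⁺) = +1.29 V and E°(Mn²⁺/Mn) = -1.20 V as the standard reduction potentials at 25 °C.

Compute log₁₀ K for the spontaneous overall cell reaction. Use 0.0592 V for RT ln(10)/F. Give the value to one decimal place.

Cathode: Tl³⁺/Tl⁺; anode: Mn²⁺/Mn. E°cell = +2.49 V, n = 2.
log K = nE°cell / 0.0592 = (2)(+2.49) / 0.0592 = 84.1.

84.1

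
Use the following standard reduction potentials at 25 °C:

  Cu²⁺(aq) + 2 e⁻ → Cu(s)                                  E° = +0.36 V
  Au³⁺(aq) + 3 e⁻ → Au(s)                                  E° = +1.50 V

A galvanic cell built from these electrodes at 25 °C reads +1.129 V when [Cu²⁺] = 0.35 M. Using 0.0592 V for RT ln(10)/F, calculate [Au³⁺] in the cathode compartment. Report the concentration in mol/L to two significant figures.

0.057 M

Au³⁺/Au is the cathode, Cu²⁺/Cu the anode: E°cell = +1.14 V, n = 6.
Overall reaction: 2 Au³⁺(aq) + 3 Cu(s) → 2 Au(s) + 3 Cu²⁺(aq); Q = [Cu²⁺]^3/[Au³⁺]^2.
From E = E° − (0.0592/n) log Q: log Q = (E° − E)·n/0.0592 = (+1.14 − (+1.129))·6/0.0592 = 1.1149.
So 2·log[Au³⁺] = 3·log(0.35) − log Q = -1.3678 − (1.1149) = -2.4827; log[Au³⁺] = -2.4827 / 2 = -1.2413; [Au³⁺] = 10^(-1.2413) ≈ 0.057 M.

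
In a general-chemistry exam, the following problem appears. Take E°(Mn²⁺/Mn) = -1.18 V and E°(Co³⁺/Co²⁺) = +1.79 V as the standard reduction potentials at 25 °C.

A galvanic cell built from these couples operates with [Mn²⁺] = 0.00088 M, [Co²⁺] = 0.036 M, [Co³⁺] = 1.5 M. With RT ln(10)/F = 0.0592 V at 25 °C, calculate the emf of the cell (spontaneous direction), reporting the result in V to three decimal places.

Co³⁺/Co²⁺ is the cathode (higher E°), Mn²⁺/Mn the anode: E°cell = +1.79 − (-1.18) = +2.97 V, n = 2.
Overall: 2 Co³⁺(aq) + Mn(s) → 2 Co²⁺(aq) + Mn²⁺(aq)
Q = [Co²⁺]^2·[Mn²⁺] / ([Co³⁺]^2); log Q = -6.295.
E = E° − (0.0592/n) log Q = +2.97 − (0.0592/2)(-6.295) = +3.156 V.

+3.156 V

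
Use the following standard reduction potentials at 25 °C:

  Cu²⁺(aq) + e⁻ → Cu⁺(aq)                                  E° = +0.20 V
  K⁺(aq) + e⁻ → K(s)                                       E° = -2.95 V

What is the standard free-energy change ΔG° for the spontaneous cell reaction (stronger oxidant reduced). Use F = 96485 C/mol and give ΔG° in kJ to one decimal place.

Cu²⁺/Cu⁺ (E° = +0.20 V) is the cathode; K⁺/K (E° = -2.95 V) is the anode, so E°cell = +3.15 V.
Balancing electrons gives n = 1 (lcm of 1 and 1).
ΔG° = −nFE° = −(1)(96485)(+3.15) = -303,928 J = -303.9 kJ.

-303.9 kJ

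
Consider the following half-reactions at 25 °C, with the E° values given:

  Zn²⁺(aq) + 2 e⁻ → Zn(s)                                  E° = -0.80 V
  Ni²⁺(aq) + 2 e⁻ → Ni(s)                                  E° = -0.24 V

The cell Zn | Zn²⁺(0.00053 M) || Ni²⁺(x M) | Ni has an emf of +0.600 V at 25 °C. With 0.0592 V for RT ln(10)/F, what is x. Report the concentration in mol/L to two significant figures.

0.012 M

Ni²⁺/Ni is the cathode, Zn²⁺/Zn the anode: E°cell = +0.56 V, n = 2.
Overall reaction: Ni²⁺(aq) + Zn(s) → Ni(s) + Zn²⁺(aq); Q = [Zn²⁺]^1/[Ni²⁺]^1.
From E = E° − (0.0592/n) log Q: log Q = (E° − E)·n/0.0592 = (+0.56 − (+0.600))·2/0.0592 = -1.3514.
So 1·log[Ni²⁺] = 1·log(0.00053) − log Q = -3.2757 − (-1.3514) = -1.9243; [Ni²⁺] = 10^(-1.9243) ≈ 0.012 M.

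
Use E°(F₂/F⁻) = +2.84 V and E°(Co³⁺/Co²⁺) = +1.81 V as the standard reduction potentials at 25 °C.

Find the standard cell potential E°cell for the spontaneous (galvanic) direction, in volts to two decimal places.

The F₂/F⁻ couple has the higher reduction potential, so it is the cathode; Co³⁺/Co²⁺ is oxidised at the anode.
E°cell = E°(cathode) − E°(anode) = (+2.84) − (+1.81) = +1.03 V.

+1.03 V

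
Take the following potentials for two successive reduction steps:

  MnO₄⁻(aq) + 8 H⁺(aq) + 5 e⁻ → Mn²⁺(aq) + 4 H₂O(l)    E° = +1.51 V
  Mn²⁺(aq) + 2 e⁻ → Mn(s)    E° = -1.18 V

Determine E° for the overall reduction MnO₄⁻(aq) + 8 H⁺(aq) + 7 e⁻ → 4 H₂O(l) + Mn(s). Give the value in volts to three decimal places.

Since ΔG° = −nFE° is additive over sequential reductions, n₃E°₃ = n₁E°₁ + n₂E°₂.
E°₃ = (5×+1.51 + 2×-1.18) / 7 = (+5.190) / 7 = +0.741 V.

+0.741 V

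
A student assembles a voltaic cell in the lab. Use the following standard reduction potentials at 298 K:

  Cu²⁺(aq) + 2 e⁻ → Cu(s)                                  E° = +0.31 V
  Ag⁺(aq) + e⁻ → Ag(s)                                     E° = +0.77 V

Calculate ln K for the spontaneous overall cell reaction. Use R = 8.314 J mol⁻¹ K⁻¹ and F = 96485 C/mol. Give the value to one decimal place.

Cathode: Ag⁺/Ag; anode: Cu²⁺/Cu. E°cell = (+0.77) − (+0.31) = +0.46 V, with n = 2.
ΔG° = −nFE° = −RT ln K, so ln K = nFE°/(RT) = (2)(96485)(+0.46) / ((8.314)(298)) = 35.828.

35.8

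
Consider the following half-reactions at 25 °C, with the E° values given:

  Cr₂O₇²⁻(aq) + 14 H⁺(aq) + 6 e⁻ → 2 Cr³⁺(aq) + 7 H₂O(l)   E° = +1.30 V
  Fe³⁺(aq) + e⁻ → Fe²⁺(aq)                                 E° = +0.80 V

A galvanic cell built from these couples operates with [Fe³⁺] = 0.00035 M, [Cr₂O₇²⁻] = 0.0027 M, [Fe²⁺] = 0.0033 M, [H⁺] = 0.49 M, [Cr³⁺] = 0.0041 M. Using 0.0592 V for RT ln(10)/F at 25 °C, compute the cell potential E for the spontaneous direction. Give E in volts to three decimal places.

Cr₂O₇²⁻/Cr³⁺ is the cathode (higher E°), Fe³⁺/Fe²⁺ the anode: E°cell = +1.30 − (+0.80) = +0.50 V, n = 6.
Overall: Cr₂O₇²⁻(aq) + 14 H⁺(aq) + 6 Fe²⁺(aq) → 2 Cr³⁺(aq) + 7 H₂O(l) + 6 Fe³⁺(aq)
Q = [Cr³⁺]^2·[Fe³⁺]^6 / ([Cr₂O₇²⁻]·[H⁺]^14·[Fe²⁺]^6); log Q = -3.715.
E = E° − (0.0592/n) log Q = +0.50 − (0.0592/6)(-3.715) = +0.537 V.

+0.537 V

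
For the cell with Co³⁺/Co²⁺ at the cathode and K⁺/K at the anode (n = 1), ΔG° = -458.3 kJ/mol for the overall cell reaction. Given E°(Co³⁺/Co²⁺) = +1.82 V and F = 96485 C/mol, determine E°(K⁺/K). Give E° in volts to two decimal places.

-2.93 V

E°cell = −ΔG°/(nF) = −(-458.3×10³)/((1)(96485)) = +4.750 V.
Since Co³⁺/Co²⁺ is the cathode and K⁺/K the anode, E°cell = E°(Co³⁺/Co²⁺) − E°(K⁺/K).
So E°(K⁺/K) = E°(Co³⁺/Co²⁺) − E°cell = (+1.82) − (+4.750) = -2.93 V.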